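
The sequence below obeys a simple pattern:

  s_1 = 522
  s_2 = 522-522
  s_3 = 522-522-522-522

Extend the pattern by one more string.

Every step duplicates the string with '-' between the halves.
Doubling 522-522-522-522 with '-' between the halves:

522-522-522-522-522-522-522-522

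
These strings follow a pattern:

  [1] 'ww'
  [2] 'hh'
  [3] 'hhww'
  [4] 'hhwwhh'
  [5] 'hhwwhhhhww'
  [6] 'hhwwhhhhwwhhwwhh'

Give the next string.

hhwwhhhhwwhhwwhhhhwwhhhhww

From term 3 onward, concatenate the last term with the second-to-last: hh·ww = hhww, hhww·hh = hhwwhh, …
The next term joins hhwwhhhhwwhhwwhh and hhwwhhhhww.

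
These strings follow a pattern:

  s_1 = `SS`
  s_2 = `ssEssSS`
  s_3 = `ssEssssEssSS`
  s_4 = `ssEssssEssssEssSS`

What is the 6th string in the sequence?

ssEssssEssssEssssEssssEssSS

Each term is the previous one with ssEss prepended.
From ssEssssEssssEssSS, 2 further steps: ssEssssEssssEssSS → ssEssssEssssEssssEssSS → (answer).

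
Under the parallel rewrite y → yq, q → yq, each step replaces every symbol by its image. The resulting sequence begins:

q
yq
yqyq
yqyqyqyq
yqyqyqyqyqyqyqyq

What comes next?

Rewriting the 16 symbols of yqyqyqyqyqyqyqyq one by one yields yq yq yq yq yq yq yq yq yq yq yq yq yq yq yq yq; concatenated:

yqyqyqyqyqyqyqyqyqyqyqyqyqyqyqyq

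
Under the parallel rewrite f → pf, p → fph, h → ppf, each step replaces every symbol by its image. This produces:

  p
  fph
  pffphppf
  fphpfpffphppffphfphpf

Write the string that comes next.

φ(fphpfpffphppffphfphpf) expands symbol-by-symbol to pf fph ppf fph pf fph pf pf fph ppf fph fph pf pf fph ppf pf fph ppf fph pf; joining the 21 pieces gives the next term.

pffphppffphpffphpfpffphppffphfphpfpffphppfpffphppffphpf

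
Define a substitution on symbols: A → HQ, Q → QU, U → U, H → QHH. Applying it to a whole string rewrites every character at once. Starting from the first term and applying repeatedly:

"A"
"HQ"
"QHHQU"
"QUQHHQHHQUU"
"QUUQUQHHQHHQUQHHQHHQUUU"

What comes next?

Rewriting the 23 symbols of QUUQUQHHQHHQUQHHQHHQUUU one by one yields QU U U QU U QU QHH QHH QU QHH QHH QU U QU QHH QHH QU QHH QHH QU U U U; concatenated:

QUUUQUUQUQHHQHHQUQHHQHHQUUQUQHHQHHQUQHHQHHQUUUU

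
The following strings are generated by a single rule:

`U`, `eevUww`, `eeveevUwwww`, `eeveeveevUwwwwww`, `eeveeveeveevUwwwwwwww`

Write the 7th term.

Every step adds eev to the front and ww to the end of the previous string.
From eeveeveeveevUwwwwwwww, 2 further steps: eeveeveeveevUwwwwwwww → eeveeveeveeveevUwwwwwwwwww → (answer).

eeveeveeveeveeveevUwwwwwwwwwwww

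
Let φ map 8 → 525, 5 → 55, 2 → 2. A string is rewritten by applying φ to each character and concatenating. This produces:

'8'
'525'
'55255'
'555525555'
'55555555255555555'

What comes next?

555555555555555525555555555555555

φ(55555555255555555) expands symbol-by-symbol to 55 55 55 55 55 55 55 55 2 55 55 55 55 55 55 55 55; joining the 17 pieces gives the next term.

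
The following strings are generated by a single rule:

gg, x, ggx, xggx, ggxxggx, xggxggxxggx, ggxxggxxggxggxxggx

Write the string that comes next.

xggxggxxggxggxxggxxggxggxxggx

Each term (from the third on) is the two preceding terms concatenated in order: term 3 = gg·x = ggx.
The next term joins xggxggxxggx and ggxxggxxggxggxxggx.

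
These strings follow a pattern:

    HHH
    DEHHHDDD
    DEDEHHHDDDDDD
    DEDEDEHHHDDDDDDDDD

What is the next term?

Every step adds DE to the front and DDD to the end of the previous string.
Applying this once more to DEDEDEHHHDDDDDDDDD:

DEDEDEDEHHHDDDDDDDDDDDD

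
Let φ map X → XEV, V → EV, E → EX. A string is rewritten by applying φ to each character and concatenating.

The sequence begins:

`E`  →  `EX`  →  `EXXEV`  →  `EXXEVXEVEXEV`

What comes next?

Expanding EXXEVXEVEXEV: E→EX, X→XEV, X→XEV, E→EX, V→EV, X→XEV, E→EX, V→EV, E→EX, X→XEV, E→EX, V→EV. Concatenated: EX XEV XEV EX EV XEV EX EV EX XEV EX EV.

EXXEVXEVEXEVXEVEXEVEXXEVEXEV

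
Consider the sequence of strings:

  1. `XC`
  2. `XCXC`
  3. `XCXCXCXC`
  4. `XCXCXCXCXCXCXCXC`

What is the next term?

XCXCXCXCXCXCXCXCXCXCXCXCXCXCXCXC

Every step duplicates the string.
So the next term is two copies of XCXCXCXCXCXCXCXC.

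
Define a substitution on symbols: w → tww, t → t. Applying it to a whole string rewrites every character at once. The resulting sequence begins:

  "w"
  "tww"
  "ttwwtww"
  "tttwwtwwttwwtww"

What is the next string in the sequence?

φ(tttwwtwwttwwtww) expands symbol-by-symbol to t t t tww tww t tww tww t t tww tww t tww tww; joining the 15 pieces gives the next term.

ttttwwtwwttwwtwwtttwwtwwttwwtww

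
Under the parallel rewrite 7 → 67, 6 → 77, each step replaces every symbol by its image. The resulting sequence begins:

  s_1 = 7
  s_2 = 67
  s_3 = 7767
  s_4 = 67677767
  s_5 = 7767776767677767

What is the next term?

Rewriting the 16 symbols of 7767776767677767 one by one yields 67 67 77 67 67 67 77 67 77 67 77 67 67 67 77 67; concatenated:

67677767676777677767776767677767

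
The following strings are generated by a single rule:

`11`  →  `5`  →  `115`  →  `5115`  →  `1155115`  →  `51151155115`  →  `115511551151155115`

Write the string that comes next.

51151155115115511551151155115

Each term (from the third on) is the two preceding terms concatenated in order: term 3 = 11·5 = 115.
Continuing: 51151155115 · 115511551151155115 gives term 8.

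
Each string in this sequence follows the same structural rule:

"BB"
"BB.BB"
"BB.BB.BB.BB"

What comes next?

s(k+1) = s(k)·.·s(k) — each term doubles the last with '.' between the halves.
Doubling BB.BB.BB.BB with '.' between the halves:

BB.BB.BB.BB.BB.BB.BB.BB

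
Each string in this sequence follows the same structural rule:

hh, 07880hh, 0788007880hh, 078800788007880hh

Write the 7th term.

The strings grow by a fixed prefix 07880 each time.
From 078800788007880hh, 3 further steps: 078800788007880hh → 07880078800788007880hh → 0788007880078800788007880hh → (answer).

078800788007880078800788007880hh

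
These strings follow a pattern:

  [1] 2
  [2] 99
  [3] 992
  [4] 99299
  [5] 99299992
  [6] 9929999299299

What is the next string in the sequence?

992999929929999299992

Each term (from the third on) is the previous term followed by the one before it: term 3 = 99·2 = 992.
The next term joins 9929999299299 and 99299992.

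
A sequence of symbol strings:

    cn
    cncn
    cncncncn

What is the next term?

cncncncncncncncn

s(k+1) = s(k)·s(k) — each term doubles the last.
So the next term is two copies of cncncncn.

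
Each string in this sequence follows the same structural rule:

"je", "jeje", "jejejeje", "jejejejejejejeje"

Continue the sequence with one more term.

jejejejejejejejejejejejejejejeje

Each string is two copies of the previous one concatenated.
One more doubling of jejejejejejejeje gives the answer.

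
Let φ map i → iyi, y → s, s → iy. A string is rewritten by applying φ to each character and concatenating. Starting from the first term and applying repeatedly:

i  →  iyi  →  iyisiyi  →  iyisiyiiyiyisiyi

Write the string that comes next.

Replace each of the 16 characters of iyisiyiiyiyisiyi in place — iyi s iyi iy iyi s iyi iyi s iyi s iyi iy iyi s iyi — and concatenate.

iyisiyiiyiyisiyiiyisiyisiyiiyiyisiyi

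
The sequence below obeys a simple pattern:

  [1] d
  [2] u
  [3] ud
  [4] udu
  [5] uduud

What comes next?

uduududu

Each term (from the third on) is the previous term followed by the one before it: term 3 = u·d = ud.
The next term joins uduud and udu.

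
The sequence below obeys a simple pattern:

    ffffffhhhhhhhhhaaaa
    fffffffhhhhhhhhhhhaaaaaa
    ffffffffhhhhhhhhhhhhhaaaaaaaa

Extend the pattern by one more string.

fffffffffhhhhhhhhhhhhhhhaaaaaaaaaa

Reading off run lengths: f runs 6, 7, 8; h runs 9, 11, 13; a runs 4, 6, 8 — each is linear in n, where the shown terms are n = 3, 4, 5.
At n = 6 the blocks have lengths 9, 15, 10.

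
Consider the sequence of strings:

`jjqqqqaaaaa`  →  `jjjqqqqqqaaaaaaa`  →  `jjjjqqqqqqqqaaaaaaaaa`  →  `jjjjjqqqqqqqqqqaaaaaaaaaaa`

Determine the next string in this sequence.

Reading off run lengths: j runs 2, 3, 4, 5; q runs 4, 6, 8, 10; a runs 5, 7, 9, 11 — each is linear in n, where the shown terms are n = 2, 3, 4, 5.
Setting n = 6 gives 6, 12, 13 characters in each block.

jjjjjjqqqqqqqqqqqqaaaaaaaaaaaaa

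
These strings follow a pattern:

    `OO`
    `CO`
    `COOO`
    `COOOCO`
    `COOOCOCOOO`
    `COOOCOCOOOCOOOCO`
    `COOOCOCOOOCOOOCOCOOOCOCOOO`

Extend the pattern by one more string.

COOOCOCOOOCOOOCOCOOOCOCOOOCOOOCOCOOOCOOOCO

This is a Fibonacci-style word recurrence s(k) = s(k−1)·s(k−2): e.g. CO·OO = COOO.
Continuing: COOOCOCOOOCOOOCOCOOOCOCOOO · COOOCOCOOOCOOOCO gives term 8.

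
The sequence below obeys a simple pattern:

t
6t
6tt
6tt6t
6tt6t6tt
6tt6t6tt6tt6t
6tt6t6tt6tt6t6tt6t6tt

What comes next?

Each term (from the third on) is the previous term followed by the one before it: term 3 = 6t·t = 6tt.
The next term joins 6tt6t6tt6tt6t6tt6t6tt and 6tt6t6tt6tt6t.

6tt6t6tt6tt6t6tt6t6tt6tt6t6tt6tt6t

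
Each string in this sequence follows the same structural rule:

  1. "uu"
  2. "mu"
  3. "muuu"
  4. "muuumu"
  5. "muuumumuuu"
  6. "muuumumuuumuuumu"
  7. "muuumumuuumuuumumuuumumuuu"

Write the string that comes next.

muuumumuuumuuumumuuumumuuumuuumumuuumuuumu

Each term (from the third on) is the previous term followed by the one before it: term 3 = mu·uu = muuu.
The next term joins muuumumuuumuuumumuuumumuuu and muuumumuuumuuumu.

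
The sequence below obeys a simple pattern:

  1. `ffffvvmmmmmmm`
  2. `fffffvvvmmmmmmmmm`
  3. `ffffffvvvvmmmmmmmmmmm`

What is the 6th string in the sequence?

fffffffffvvvvvvvmmmmmmmmmmmmmmmmm

Each string has the form f^{n+1} v^{n-1} m^{2n+1}, where the shown terms are n = 3, 4, 5.
Setting n = 8 gives 9, 7, 17 characters in each block.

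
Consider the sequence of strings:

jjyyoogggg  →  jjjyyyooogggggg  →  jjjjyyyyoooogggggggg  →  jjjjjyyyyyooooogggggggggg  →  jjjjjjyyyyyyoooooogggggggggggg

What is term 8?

jjjjjjjjjyyyyyyyyyooooooooogggggggggggggggggg

Term n consists of n j's, followed by n y's, followed by n o's, followed by 2n g's, where the shown terms are n = 2, 3, 4, 5, 6.
Setting n = 9 gives 9, 9, 9, 18 characters in each block.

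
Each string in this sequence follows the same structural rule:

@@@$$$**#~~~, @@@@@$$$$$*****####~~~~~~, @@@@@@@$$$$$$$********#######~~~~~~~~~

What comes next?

The n-th term is 2n+1 @'s then 2n+1 $'s then 3n-1 *'s then 3n-2 #'s then 3n ~'s (n = 1, 2, …).
Setting n = 4 gives 9, 9, 11, 10, 12 characters in each block.

@@@@@@@@@$$$$$$$$$***********##########~~~~~~~~~~~~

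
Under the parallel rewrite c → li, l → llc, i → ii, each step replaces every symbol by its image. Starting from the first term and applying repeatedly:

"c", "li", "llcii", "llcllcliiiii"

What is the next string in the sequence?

llcllclillcllclillciiiiiiiiii

Rewriting each symbol of llcllcliiiii: l→llc, l→llc, c→li, l→llc, l→llc, c→li, l→llc, i→ii, i→ii, i→ii, i→ii, i→ii, which concatenates to llc llc li llc llc li llc ii ii ii ii ii.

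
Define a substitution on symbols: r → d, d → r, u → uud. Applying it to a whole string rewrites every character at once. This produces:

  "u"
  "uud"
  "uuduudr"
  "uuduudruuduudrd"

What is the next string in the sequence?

Rewriting the 15 symbols of uuduudruuduudrd one by one yields uud uud r uud uud r d uud uud r uud uud r d r; concatenated:

uuduudruuduudrduuduudruuduudrdr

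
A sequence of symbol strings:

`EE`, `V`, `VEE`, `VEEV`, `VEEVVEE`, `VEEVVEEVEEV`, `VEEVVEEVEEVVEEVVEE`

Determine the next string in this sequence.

This is a Fibonacci-style word recurrence s(k) = s(k−1)·s(k−2): e.g. V·EE = VEE.
The next term joins VEEVVEEVEEVVEEVVEE and VEEVVEEVEEV.

VEEVVEEVEEVVEEVVEEVEEVVEEVEEV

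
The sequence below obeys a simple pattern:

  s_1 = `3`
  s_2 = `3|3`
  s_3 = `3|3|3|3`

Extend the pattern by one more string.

3|3|3|3|3|3|3|3

Every step duplicates the string with '|' between the halves.
So the next term is two copies of 3|3|3|3 with '|' between the halves.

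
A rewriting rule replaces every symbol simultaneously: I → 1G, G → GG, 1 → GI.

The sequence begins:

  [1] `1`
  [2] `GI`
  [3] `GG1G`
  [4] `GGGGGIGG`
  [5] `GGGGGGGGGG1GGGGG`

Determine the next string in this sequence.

φ(GGGGGGGGGG1GGGGG) expands symbol-by-symbol to GG GG GG GG GG GG GG GG GG GG GI GG GG GG GG GG; joining the 16 pieces gives the next term.

GGGGGGGGGGGGGGGGGGGGGIGGGGGGGGGG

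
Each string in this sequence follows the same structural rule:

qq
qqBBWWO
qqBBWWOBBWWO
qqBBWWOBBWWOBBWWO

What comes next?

qqBBWWOBBWWOBBWWOBBWWO

The strings grow by a fixed suffix BBWWO each time.
So the next term is qqBBWWOBBWWOBBWWO·BBWWO.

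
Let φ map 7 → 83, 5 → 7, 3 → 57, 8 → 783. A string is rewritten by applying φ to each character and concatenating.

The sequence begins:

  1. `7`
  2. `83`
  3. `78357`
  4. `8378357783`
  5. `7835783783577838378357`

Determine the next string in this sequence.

Applying the rule to each of the 22 symbols of 7835783783577838378357 gives the pieces 83 783 57 7 83 783 57 83 783 57 7 83 83 783 57 783 57 83 783 57 7 83, which concatenate to the answer.

83783577837835783783577838378357783578378357783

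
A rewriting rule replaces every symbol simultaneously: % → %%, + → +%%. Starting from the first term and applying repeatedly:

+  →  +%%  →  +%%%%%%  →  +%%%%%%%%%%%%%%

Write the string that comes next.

+%%%%%%%%%%%%%%%%%%%%%%%%%%%%%%

φ(+%%%%%%%%%%%%%%) expands symbol-by-symbol to +%% %% %% %% %% %% %% %% %% %% %% %% %% %% %%; joining the 15 pieces gives the next term.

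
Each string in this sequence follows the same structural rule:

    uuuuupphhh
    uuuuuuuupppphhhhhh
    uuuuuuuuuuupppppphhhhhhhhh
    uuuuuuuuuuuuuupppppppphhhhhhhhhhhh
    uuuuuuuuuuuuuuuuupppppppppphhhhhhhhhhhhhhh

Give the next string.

uuuuuuuuuuuuuuuuuuuupppppppppppphhhhhhhhhhhhhhhhhh

Each string has the form u^{3n+2} p^{2n} h^{3n} (n = 1, 2, …).
Setting n = 6 gives 20, 12, 18 characters in each block.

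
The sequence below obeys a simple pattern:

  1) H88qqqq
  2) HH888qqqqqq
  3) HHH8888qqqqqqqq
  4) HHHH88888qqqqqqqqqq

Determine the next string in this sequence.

HHHHH888888qqqqqqqqqqqq

Term n consists of n-1 H's, followed by n 8's, followed by 2n q's, where the shown terms are n = 2, 3, 4, 5.
Setting n = 6 gives 5, 6, 12 characters in each block.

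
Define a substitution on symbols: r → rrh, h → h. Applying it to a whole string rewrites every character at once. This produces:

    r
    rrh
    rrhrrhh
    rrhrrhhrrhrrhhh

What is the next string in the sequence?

φ(rrhrrhhrrhrrhhh) expands symbol-by-symbol to rrh rrh h rrh rrh h h rrh rrh h rrh rrh h h h; joining the 15 pieces gives the next term.

rrhrrhhrrhrrhhhrrhrrhhrrhrrhhhh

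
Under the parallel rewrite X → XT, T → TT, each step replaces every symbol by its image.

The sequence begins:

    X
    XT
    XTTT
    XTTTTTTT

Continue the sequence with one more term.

XTTTTTTTTTTTTTTT

Expanding XTTTTTTT: X→XT, T→TT, T→TT, T→TT, T→TT, T→TT, T→TT, T→TT. Concatenated: XT TT TT TT TT TT TT TT.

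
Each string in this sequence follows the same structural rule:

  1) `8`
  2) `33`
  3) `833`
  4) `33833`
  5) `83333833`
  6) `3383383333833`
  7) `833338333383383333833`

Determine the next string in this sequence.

Each term (from the third on) is the two preceding terms concatenated in order: term 3 = 8·33 = 833.
Continuing: 3383383333833 · 833338333383383333833 gives term 8.

3383383333833833338333383383333833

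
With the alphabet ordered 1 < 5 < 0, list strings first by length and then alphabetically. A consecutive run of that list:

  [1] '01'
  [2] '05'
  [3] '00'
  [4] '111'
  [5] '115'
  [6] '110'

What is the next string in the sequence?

151

Treat 110 as a base-3 numeral over the given alphabet and add one, carrying through any trailing 0's.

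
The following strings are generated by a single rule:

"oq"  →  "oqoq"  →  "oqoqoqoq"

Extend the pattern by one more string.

Every step duplicates the string.
So the next term is two copies of oqoqoqoq.

oqoqoqoqoqoqoqoq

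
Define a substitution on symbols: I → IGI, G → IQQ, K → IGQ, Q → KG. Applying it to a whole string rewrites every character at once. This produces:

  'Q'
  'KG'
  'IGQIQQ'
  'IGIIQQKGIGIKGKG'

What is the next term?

IGIIQQIGIIGIKGKGIGQIQQIGIIQQIGIIGQIQQIGQIQQ

φ(IGIIQQKGIGIKGKG) expands symbol-by-symbol to IGI IQQ IGI IGI KG KG IGQ IQQ IGI IQQ IGI IGQ IQQ IGQ IQQ; joining the 15 pieces gives the next term.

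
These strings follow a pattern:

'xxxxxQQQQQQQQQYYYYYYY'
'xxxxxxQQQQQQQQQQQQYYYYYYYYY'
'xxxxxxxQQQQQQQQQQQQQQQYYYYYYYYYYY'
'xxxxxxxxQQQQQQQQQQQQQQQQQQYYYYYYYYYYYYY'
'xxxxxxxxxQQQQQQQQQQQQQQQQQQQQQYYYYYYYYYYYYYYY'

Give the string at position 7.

xxxxxxxxxxxQQQQQQQQQQQQQQQQQQQQQQQQQQQYYYYYYYYYYYYYYYYYYY

Term n consists of n+3 x's, followed by 3n+3 Q's, followed by 2n+3 Y's, where the shown terms are n = 2, 3, 4, 5, 6.
At n = 8 the blocks have lengths 11, 27, 19.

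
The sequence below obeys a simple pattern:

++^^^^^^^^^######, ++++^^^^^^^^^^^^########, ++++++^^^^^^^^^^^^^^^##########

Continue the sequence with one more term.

The n-th term is 2n-2 +'s then 3n+3 ^'s then 2n+2 #'s, where the shown terms are n = 2, 3, 4.
Setting n = 5 gives 8, 18, 12 characters in each block.

++++++++^^^^^^^^^^^^^^^^^^############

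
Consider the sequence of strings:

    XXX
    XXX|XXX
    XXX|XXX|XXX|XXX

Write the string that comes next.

Each string is two copies of the previous one joined by '|'.
Doubling XXX|XXX|XXX|XXX with '|' between the halves:

XXX|XXX|XXX|XXX|XXX|XXX|XXX|XXX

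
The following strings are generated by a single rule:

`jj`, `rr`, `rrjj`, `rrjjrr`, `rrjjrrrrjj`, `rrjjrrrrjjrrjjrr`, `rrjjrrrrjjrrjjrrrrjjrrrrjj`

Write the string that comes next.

rrjjrrrrjjrrjjrrrrjjrrrrjjrrjjrrrrjjrrjjrr

This is a Fibonacci-style word recurrence s(k) = s(k−1)·s(k−2): e.g. rr·jj = rrjj.
The next term joins rrjjrrrrjjrrjjrrrrjjrrrrjj and rrjjrrrrjjrrjjrr.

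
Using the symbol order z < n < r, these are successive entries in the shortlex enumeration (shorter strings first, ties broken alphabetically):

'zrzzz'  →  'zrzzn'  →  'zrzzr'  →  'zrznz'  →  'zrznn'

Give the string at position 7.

Continuing the enumeration 2 steps past zrznn: zrznn → zrznr → (answer).

zrzrz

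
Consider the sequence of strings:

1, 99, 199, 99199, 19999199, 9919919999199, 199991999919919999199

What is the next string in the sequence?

9919919999199199991999919919999199

Each term (from the third on) is the two preceding terms concatenated in order: term 3 = 1·99 = 199.
Continuing: 9919919999199 · 199991999919919999199 gives term 8.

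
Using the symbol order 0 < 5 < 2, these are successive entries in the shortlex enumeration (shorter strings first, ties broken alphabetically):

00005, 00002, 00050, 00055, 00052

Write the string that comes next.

00020

The successor of 00052 increments the rightmost position that isn't already 2 and resets every position after it to 0.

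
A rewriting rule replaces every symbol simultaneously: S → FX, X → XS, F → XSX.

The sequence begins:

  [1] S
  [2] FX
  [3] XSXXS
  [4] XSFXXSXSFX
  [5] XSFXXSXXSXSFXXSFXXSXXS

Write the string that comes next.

Applying the rule to each of the 22 symbols of XSFXXSXXSXSFXXSFXXSXXS gives the pieces XS FX XSX XS XS FX XS XS FX XS FX XSX XS XS FX XSX XS XS FX XS XS FX, which concatenate to the answer.

XSFXXSXXSXSFXXSXSFXXSFXXSXXSXSFXXSXXSXSFXXSXSFX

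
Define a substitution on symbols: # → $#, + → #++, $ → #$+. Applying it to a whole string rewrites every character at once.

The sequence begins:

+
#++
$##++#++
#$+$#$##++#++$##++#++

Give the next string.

Rewriting the 21 symbols of #$+$#$##++#++$##++#++ one by one yields $# #$+ #++ #$+ $# #$+ $# $# #++ #++ $# #++ #++ #$+ $# $# #++ #++ $# #++ #++; concatenated:

$##$+#++#$+$##$+$#$##++#++$##++#++#$+$#$##++#++$##++#++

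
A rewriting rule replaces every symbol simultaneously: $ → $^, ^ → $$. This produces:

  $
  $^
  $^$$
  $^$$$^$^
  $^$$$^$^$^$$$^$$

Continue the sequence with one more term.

Rewriting the 16 symbols of $^$$$^$^$^$$$^$$ one by one yields $^ $$ $^ $^ $^ $$ $^ $$ $^ $$ $^ $^ $^ $$ $^ $^; concatenated:

$^$$$^$^$^$$$^$$$^$$$^$^$^$$$^$^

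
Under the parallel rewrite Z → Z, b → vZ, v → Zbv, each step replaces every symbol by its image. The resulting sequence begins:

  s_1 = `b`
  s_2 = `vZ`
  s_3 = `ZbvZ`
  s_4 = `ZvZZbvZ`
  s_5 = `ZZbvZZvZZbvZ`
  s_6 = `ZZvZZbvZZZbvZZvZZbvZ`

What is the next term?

ZZZbvZZvZZbvZZZvZZbvZZZbvZZvZZbvZ

φ(ZZvZZbvZZZbvZZvZZbvZ) expands symbol-by-symbol to Z Z Zbv Z Z vZ Zbv Z Z Z vZ Zbv Z Z Zbv Z Z vZ Zbv Z; joining the 20 pieces gives the next term.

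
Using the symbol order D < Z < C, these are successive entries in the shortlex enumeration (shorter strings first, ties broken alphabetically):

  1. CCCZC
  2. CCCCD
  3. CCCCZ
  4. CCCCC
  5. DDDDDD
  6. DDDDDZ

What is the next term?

Treat DDDDDZ as a base-3 numeral over the given alphabet and add one, carrying through any trailing C's.

DDDDDC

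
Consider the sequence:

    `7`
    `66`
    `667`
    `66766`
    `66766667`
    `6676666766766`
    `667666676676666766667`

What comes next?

From term 3 onward, concatenate the last term with the second-to-last: 66·7 = 667, 667·66 = 66766, …
Continuing: 667666676676666766667 · 6676666766766 gives term 8.

6676666766766667666676676666766766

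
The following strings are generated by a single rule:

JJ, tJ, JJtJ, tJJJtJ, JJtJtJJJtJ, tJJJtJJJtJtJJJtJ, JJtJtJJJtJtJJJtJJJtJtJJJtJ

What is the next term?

From term 3 onward, concatenate the second-to-last term with the last: JJ·tJ = JJtJ, tJ·JJtJ = tJJJtJ, …
So term 8 is tJJJtJJJtJtJJJtJ·JJtJtJJJtJtJJJtJJJtJtJJJtJ.

tJJJtJJJtJtJJJtJJJtJtJJJtJtJJJtJJJtJtJJJtJ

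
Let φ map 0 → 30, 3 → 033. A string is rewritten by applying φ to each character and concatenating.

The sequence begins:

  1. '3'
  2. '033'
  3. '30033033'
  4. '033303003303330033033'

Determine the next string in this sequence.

3003303303330033303003303330033033033303003303330033033

Replace each of the 21 characters of 033303003303330033033 in place — 30 033 033 033 30 033 30 30 033 033 30 033 033 033 30 30 033 033 30 033 033 — and concatenate.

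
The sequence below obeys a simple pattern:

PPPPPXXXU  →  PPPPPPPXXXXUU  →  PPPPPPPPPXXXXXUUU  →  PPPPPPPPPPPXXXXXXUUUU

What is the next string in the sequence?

PPPPPPPPPPPPPXXXXXXXUUUUU

Term n consists of 2n+1 P's, followed by n+1 X's, followed by n-1 U's, where the shown terms are n = 2, 3, 4, 5.
Setting n = 6 gives 13, 7, 5 characters in each block.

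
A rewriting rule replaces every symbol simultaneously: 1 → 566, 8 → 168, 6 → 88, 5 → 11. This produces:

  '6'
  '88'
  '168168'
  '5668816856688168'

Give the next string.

Rewriting the 16 symbols of 5668816856688168 one by one yields 11 88 88 168 168 566 88 168 11 88 88 168 168 566 88 168; concatenated:

1188881681685668816811888816816856688168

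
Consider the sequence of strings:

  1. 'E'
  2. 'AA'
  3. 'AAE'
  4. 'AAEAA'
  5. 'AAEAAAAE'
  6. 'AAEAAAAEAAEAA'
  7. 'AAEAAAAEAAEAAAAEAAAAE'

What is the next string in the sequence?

Each term (from the third on) is the previous term followed by the one before it: term 3 = AA·E = AAE.
Continuing: AAEAAAAEAAEAAAAEAAAAE · AAEAAAAEAAEAA gives term 8.

AAEAAAAEAAEAAAAEAAAAEAAEAAAAEAAEAA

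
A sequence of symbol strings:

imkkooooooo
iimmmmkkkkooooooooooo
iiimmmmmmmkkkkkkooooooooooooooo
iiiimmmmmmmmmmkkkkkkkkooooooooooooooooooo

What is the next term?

iiiiimmmmmmmmmmmmmkkkkkkkkkkooooooooooooooooooooooo

Reading off run lengths: i runs 1, 2, 3, 4; m runs 1, 4, 7, 10; k runs 2, 4, 6, 8; o runs 7, 11, 15, 19 — each is linear in n (n = 1, 2, …).
For the next term, n = 5, so the run lengths are 5, 13, 10, 23.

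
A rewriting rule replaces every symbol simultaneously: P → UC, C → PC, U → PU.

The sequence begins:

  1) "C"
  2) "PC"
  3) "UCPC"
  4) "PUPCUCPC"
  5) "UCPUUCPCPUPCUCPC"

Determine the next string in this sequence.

Rewriting the 16 symbols of UCPUUCPCPUPCUCPC one by one yields PU PC UC PU PU PC UC PC UC PU UC PC PU PC UC PC; concatenated:

PUPCUCPUPUPCUCPCUCPUUCPCPUPCUCPC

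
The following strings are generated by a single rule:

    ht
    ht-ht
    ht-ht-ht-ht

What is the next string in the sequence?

ht-ht-ht-ht-ht-ht-ht-ht

s(k+1) = s(k)·-·s(k) — each term doubles the last with '-' between the halves.
One more doubling of ht-ht-ht-ht gives the answer.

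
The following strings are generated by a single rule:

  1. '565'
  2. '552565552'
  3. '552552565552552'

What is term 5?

552552552552565552552552552

s(k+1) = 552·s(k)·552, so each term gains 552 as a prefix and 552 as a suffix.
From 552552565552552, 2 further steps: 552552565552552 → 552552552565552552552 → (answer).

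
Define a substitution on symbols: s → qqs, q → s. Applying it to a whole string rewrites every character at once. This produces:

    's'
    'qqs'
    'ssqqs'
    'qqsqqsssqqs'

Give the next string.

ssqqsssqqsqqsqqsssqqs

Expanding qqsqqsssqqs: q→s, q→s, s→qqs, q→s, q→s, s→qqs, s→qqs, s→qqs, q→s, q→s, s→qqs. Concatenated: s s qqs s s qqs qqs qqs s s qqs.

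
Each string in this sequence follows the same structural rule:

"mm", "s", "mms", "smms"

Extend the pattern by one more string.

From term 3 onward, concatenate the second-to-last term with the last: mm·s = mms, s·mms = smms, …
So term 5 is mms·smms.

mmssmms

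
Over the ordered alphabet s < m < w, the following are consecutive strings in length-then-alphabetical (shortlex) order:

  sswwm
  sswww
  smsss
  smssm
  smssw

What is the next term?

smsms

Treat smssw as a base-3 numeral over the given alphabet and add one, carrying through any trailing w's.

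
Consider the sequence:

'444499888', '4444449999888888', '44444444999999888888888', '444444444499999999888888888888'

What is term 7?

Each string has the form 4^{2n+2} 9^{2n} 8^{3n} (n = 1, 2, …).
Setting n = 7 gives 16, 14, 21 characters in each block.

444444444444444499999999999999888888888888888888888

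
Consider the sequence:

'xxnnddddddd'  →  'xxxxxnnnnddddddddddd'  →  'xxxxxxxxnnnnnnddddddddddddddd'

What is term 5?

xxxxxxxxxxxxxxnnnnnnnnnnddddddddddddddddddddddd

Term n consists of 3n-1 x's, followed by 2n n's, followed by 4n+3 d's (n = 1, 2, …).
At n = 5 the blocks have lengths 14, 10, 23.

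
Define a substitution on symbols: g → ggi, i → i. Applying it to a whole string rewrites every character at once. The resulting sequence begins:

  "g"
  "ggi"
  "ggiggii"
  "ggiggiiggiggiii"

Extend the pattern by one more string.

Rewriting the 15 symbols of ggiggiiggiggiii one by one yields ggi ggi i ggi ggi i i ggi ggi i ggi ggi i i i; concatenated:

ggiggiiggiggiiiggiggiiggiggiiii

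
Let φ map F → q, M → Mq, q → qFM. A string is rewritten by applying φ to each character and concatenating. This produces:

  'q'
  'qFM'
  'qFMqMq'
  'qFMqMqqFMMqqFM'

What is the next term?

φ(qFMqMqqFMMqqFM) expands symbol-by-symbol to qFM q Mq qFM Mq qFM qFM q Mq Mq qFM qFM q Mq; joining the 14 pieces gives the next term.

qFMqMqqFMMqqFMqFMqMqMqqFMqFMqMq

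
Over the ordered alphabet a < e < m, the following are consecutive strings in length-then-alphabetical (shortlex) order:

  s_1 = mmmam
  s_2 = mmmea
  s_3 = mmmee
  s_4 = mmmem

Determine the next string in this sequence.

The successor of mmmem increments the rightmost position that isn't already m and resets every position after it to a.

mmmma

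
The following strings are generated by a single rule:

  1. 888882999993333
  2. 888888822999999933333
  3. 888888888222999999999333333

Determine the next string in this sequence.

888888888882222999999999993333333

Reading off run lengths: 8 runs 5, 7, 9; 2 runs 1, 2, 3; 9 runs 5, 7, 9; 3 runs 4, 5, 6 — each is linear in n (n = 1, 2, …).
At n = 4 the blocks have lengths 11, 4, 11, 7.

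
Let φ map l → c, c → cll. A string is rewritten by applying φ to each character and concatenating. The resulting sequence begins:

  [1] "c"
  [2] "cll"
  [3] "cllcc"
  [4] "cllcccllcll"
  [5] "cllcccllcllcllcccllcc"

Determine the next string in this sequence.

cllcccllcllcllcccllcccllcccllcllcllcccllcll

Replace each of the 21 characters of cllcccllcllcllcccllcc in place — cll c c cll cll cll c c cll c c cll c c cll cll cll c c cll cll — and concatenate.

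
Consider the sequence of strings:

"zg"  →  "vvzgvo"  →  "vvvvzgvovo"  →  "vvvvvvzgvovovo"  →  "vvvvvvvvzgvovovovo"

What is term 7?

Every step adds vv to the front and vo to the end of the previous string.
From vvvvvvvvzgvovovovo, 2 further steps: vvvvvvvvzgvovovovo → vvvvvvvvvvzgvovovovovo → (answer).

vvvvvvvvvvvvzgvovovovovovo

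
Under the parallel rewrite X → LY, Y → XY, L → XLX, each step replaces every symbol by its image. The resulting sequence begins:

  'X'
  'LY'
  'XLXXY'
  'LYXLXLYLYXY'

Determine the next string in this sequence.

Apply φ to LYXLXLYLYXY symbol by symbol: L→XLX, Y→XY, X→LY, L→XLX, X→LY, L→XLX, Y→XY, L→XLX, Y→XY, X→LY, Y→XY; joined: XLX XY LY XLX LY XLX XY XLX XY LY XY.

XLXXYLYXLXLYXLXXYXLXXYLYXY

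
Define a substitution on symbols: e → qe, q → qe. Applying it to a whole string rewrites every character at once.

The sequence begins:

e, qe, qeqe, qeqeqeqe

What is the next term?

qeqeqeqeqeqeqeqe

Expanding qeqeqeqe: q→qe, e→qe, q→qe, e→qe, q→qe, e→qe, q→qe, e→qe. Concatenated: qe qe qe qe qe qe qe qe.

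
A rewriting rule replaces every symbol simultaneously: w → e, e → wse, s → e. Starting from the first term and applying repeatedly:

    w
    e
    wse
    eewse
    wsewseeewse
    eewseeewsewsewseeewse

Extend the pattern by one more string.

φ(eewseeewsewsewseeewse) expands symbol-by-symbol to wse wse e e wse wse wse e e wse e e wse e e wse wse wse e e wse; joining the 21 pieces gives the next term.

wsewseeewsewsewseeewseeewseeewsewsewseeewse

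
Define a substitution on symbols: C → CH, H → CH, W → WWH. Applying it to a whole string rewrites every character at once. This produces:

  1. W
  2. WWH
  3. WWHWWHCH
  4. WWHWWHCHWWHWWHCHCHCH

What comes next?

Rewriting the 20 symbols of WWHWWHCHWWHWWHCHCHCH one by one yields WWH WWH CH WWH WWH CH CH CH WWH WWH CH WWH WWH CH CH CH CH CH CH CH; concatenated:

WWHWWHCHWWHWWHCHCHCHWWHWWHCHWWHWWHCHCHCHCHCHCHCH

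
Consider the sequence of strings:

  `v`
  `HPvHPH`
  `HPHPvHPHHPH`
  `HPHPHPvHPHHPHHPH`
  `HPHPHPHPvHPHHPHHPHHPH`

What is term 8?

s(k+1) = HP·s(k)·HPH, so each term gains HP as a prefix and HPH as a suffix.
From HPHPHPHPvHPHHPHHPHHPH, 3 further steps: HPHPHPHPvHPHHPHHPHHPH → HPHPHPHPHPvHPHHPHHPHHPHHPH → HPHPHPHPHPHPvHPHHPHHPHHPHHPHHPH → (answer).

HPHPHPHPHPHPHPvHPHHPHHPHHPHHPHHPHHPH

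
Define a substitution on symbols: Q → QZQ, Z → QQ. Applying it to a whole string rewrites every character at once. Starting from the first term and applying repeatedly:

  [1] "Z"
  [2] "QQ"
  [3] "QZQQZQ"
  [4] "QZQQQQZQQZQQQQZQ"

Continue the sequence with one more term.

QZQQQQZQQZQQZQQZQQQQZQQZQQQQZQQZQQZQQZQQQQZQ

Replace each of the 16 characters of QZQQQQZQQZQQQQZQ in place — QZQ QQ QZQ QZQ QZQ QZQ QQ QZQ QZQ QQ QZQ QZQ QZQ QZQ QQ QZQ — and concatenate.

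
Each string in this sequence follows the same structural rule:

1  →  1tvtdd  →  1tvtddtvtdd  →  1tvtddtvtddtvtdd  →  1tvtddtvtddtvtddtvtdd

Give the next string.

Each term is the previous one with tvtdd appended.
One more step from 1tvtddtvtddtvtddtvtdd gives the answer.

1tvtddtvtddtvtddtvtddtvtdd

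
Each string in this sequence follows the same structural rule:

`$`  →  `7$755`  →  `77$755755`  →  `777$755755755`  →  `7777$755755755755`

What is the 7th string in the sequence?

s(k+1) = 7·s(k)·755, so each term gains 7 as a prefix and 755 as a suffix.
From 7777$755755755755, 2 further steps: 7777$755755755755 → 77777$755755755755755 → (answer).

777777$755755755755755755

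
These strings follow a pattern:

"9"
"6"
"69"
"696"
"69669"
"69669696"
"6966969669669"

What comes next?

From term 3 onward, concatenate the last term with the second-to-last: 6·9 = 69, 69·6 = 696, …
The next term joins 6966969669669 and 69669696.

696696966966969669696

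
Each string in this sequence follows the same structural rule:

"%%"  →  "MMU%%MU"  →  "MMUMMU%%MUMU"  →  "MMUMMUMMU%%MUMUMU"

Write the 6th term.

MMUMMUMMUMMUMMU%%MUMUMUMUMU

Every step adds MMU to the front and MU to the end of the previous string.
From MMUMMUMMU%%MUMUMU, 2 further steps: MMUMMUMMU%%MUMUMU → MMUMMUMMUMMU%%MUMUMUMU → (answer).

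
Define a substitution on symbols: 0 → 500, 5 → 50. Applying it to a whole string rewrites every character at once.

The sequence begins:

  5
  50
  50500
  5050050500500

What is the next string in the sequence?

5050050500500505005050050050500500

Applying the rule to each of the 13 symbols of 5050050500500 gives the pieces 50 500 50 500 500 50 500 50 500 500 50 500 500, which concatenate to the answer.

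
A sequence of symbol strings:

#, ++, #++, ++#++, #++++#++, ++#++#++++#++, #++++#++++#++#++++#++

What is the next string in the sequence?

++#++#++++#++#++++#++++#++#++++#++

From term 3 onward, concatenate the second-to-last term with the last: #·++ = #++, ++·#++ = ++#++, …
Continuing: ++#++#++++#++ · #++++#++++#++#++++#++ gives term 8.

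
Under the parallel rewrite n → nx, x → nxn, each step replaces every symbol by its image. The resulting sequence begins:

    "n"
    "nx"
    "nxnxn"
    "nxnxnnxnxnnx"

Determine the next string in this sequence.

nxnxnnxnxnnxnxnxnnxnxnnxnxnxn

Apply φ to nxnxnnxnxnnx symbol by symbol: n→nx, x→nxn, n→nx, x→nxn, n→nx, n→nx, x→nxn, n→nx, x→nxn, n→nx, n→nx, x→nxn; joined: nx nxn nx nxn nx nx nxn nx nxn nx nx nxn.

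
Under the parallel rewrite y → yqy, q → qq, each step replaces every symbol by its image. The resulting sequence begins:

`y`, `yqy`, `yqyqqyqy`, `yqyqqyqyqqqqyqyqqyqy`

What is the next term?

Replace each of the 20 characters of yqyqqyqyqqqqyqyqqyqy in place — yqy qq yqy qq qq yqy qq yqy qq qq qq qq yqy qq yqy qq qq yqy qq yqy — and concatenate.

yqyqqyqyqqqqyqyqqyqyqqqqqqqqyqyqqyqyqqqqyqyqqyqy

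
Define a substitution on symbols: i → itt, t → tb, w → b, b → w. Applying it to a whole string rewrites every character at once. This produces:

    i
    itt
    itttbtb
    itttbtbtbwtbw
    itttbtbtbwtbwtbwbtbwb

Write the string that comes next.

Rewriting the 21 symbols of itttbtbtbwtbwtbwbtbwb one by one yields itt tb tb tb w tb w tb w b tb w b tb w b w tb w b w; concatenated:

itttbtbtbwtbwtbwbtbwbtbwbwtbwbw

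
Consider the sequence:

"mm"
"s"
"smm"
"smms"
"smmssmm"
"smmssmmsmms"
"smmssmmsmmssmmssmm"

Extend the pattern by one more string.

This is a Fibonacci-style word recurrence s(k) = s(k−1)·s(k−2): e.g. s·mm = smm.
The next term joins smmssmmsmmssmmssmm and smmssmmsmms.

smmssmmsmmssmmssmmsmmssmmsmms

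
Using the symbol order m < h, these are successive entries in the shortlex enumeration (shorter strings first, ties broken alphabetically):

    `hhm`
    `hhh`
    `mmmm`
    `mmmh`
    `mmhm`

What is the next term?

mmhh

The successor of mmhm increments the rightmost position that isn't already h and resets every position after it to m.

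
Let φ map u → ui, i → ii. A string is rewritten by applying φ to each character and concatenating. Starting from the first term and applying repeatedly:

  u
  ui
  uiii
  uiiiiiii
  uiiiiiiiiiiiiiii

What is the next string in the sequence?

Applying the rule to each of the 16 symbols of uiiiiiiiiiiiiiii gives the pieces ui ii ii ii ii ii ii ii ii ii ii ii ii ii ii ii, which concatenate to the answer.

uiiiiiiiiiiiiiiiiiiiiiiiiiiiiiii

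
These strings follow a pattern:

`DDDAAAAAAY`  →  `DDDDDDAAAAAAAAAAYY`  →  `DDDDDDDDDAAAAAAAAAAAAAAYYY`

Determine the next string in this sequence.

The n-th term is 3n D's then 4n+2 A's then n Y's (n = 1, 2, …).
Setting n = 4 gives 12, 18, 4 characters in each block.

DDDDDDDDDDDDAAAAAAAAAAAAAAAAAAYYYY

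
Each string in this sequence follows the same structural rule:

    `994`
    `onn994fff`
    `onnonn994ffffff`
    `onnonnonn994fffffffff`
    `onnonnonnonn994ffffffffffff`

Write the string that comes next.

onnonnonnonnonn994fffffffffffffff

s(k+1) = onn·s(k)·fff, so each term gains onn as a prefix and fff as a suffix.
So the next term is onn·onnonnonnonn994ffffffffffff·fff.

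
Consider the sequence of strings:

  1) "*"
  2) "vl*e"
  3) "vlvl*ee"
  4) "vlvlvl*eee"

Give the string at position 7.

vlvlvlvlvlvl*eeeeee

Every step adds vl to the front and e to the end of the previous string.
From vlvlvl*eee, 3 further steps: vlvlvl*eee → vlvlvlvl*eeee → vlvlvlvlvl*eeeee → (answer).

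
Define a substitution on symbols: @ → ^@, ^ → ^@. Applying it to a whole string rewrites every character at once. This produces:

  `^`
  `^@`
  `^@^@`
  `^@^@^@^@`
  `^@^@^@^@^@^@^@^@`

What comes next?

φ(^@^@^@^@^@^@^@^@) expands symbol-by-symbol to ^@ ^@ ^@ ^@ ^@ ^@ ^@ ^@ ^@ ^@ ^@ ^@ ^@ ^@ ^@ ^@; joining the 16 pieces gives the next term.

^@^@^@^@^@^@^@^@^@^@^@^@^@^@^@^@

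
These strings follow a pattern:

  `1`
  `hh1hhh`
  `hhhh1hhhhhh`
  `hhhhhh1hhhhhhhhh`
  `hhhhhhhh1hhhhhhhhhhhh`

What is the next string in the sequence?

hhhhhhhhhh1hhhhhhhhhhhhhhh

Each term wraps the previous one in hh on the left and hhh on the right.
So the next term is hh·hhhhhhhh1hhhhhhhhhhhh·hhh.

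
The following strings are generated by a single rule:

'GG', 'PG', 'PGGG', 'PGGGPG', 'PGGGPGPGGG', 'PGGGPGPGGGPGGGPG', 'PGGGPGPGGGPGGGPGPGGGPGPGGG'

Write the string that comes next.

PGGGPGPGGGPGGGPGPGGGPGPGGGPGGGPGPGGGPGGGPG

This is a Fibonacci-style word recurrence s(k) = s(k−1)·s(k−2): e.g. PG·GG = PGGG.
Continuing: PGGGPGPGGGPGGGPGPGGGPGPGGG · PGGGPGPGGGPGGGPG gives term 8.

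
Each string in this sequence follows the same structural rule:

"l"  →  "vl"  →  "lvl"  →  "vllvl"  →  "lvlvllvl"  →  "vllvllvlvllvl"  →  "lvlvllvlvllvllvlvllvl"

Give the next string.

vllvllvlvllvllvlvllvlvllvllvlvllvl

Each term (from the third on) is the two preceding terms concatenated in order: term 3 = l·vl = lvl.
So term 8 is vllvllvlvllvl·lvlvllvlvllvllvlvllvl.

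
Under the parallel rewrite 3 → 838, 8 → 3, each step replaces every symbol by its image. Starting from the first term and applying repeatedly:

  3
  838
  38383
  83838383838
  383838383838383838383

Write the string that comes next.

Replace each of the 21 characters of 383838383838383838383 in place — 838 3 838 3 838 3 838 3 838 3 838 3 838 3 838 3 838 3 838 3 838 — and concatenate.

8383838383838383838383838383838383838383838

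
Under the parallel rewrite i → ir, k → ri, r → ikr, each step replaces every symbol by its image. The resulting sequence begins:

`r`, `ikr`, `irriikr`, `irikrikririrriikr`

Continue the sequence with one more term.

Replace each of the 17 characters of irikrikririrriikr in place — ir ikr ir ri ikr ir ri ikr ir ikr ir ikr ikr ir ir ri ikr — and concatenate.

irikrirriikrirriikririkririkrikririrriikr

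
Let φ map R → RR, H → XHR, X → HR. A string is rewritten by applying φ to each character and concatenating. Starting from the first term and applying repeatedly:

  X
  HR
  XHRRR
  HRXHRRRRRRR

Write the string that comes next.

XHRRRHRXHRRRRRRRRRRRRRRR

Expanding HRXHRRRRRRR: H→XHR, R→RR, X→HR, H→XHR, R→RR, R→RR, R→RR, R→RR, R→RR, R→RR, R→RR. Concatenated: XHR RR HR XHR RR RR RR RR RR RR RR.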